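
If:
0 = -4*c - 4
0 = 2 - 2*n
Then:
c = -1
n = 1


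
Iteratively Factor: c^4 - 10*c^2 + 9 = (c - 3)*(c^3 + 3*c^2 - c - 3) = (c - 3)*(c - 1)*(c^2 + 4*c + 3) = (c - 3)*(c - 1)*(c + 1)*(c + 3)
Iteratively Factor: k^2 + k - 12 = (k + 4)*(k - 3)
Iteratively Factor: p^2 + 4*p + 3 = (p + 1)*(p + 3)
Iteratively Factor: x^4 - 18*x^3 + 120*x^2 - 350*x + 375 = (x - 5)*(x^3 - 13*x^2 + 55*x - 75) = (x - 5)^2*(x^2 - 8*x + 15) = (x - 5)^2*(x - 3)*(x - 5)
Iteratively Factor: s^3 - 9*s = (s)*(s^2 - 9) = s*(s + 3)*(s - 3)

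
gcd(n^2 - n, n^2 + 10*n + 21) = 1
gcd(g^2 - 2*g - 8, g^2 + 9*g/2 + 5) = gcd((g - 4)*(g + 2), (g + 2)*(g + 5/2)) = g + 2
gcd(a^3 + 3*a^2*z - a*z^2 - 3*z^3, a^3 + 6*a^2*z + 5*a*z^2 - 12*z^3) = -a^2 - 2*a*z + 3*z^2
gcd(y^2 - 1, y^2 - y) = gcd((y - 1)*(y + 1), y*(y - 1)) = y - 1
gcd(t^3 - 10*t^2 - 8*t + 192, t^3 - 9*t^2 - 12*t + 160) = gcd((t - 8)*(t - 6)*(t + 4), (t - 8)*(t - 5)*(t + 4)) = t^2 - 4*t - 32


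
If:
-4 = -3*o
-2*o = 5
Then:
No Solution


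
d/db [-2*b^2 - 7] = -4*b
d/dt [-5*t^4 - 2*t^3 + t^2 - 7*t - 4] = -20*t^3 - 6*t^2 + 2*t - 7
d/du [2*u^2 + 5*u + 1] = 4*u + 5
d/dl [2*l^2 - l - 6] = 4*l - 1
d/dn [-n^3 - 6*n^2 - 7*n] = -3*n^2 - 12*n - 7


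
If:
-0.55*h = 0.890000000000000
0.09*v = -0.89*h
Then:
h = -1.62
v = 16.00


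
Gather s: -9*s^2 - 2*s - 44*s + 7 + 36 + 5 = -9*s^2 - 46*s + 48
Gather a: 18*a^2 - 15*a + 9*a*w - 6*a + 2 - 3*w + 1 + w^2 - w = 18*a^2 + a*(9*w - 21) + w^2 - 4*w + 3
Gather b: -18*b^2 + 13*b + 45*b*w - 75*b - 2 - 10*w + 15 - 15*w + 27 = -18*b^2 + b*(45*w - 62) - 25*w + 40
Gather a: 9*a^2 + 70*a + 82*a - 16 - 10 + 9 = 9*a^2 + 152*a - 17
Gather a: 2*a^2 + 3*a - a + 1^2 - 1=2*a^2 + 2*a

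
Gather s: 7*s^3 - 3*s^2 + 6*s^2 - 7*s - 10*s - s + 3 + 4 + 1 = 7*s^3 + 3*s^2 - 18*s + 8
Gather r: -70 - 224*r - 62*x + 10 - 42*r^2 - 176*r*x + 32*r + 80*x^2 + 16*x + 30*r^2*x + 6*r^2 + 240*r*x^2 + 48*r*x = r^2*(30*x - 36) + r*(240*x^2 - 128*x - 192) + 80*x^2 - 46*x - 60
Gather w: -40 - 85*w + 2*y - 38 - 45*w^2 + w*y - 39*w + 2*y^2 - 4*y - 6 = -45*w^2 + w*(y - 124) + 2*y^2 - 2*y - 84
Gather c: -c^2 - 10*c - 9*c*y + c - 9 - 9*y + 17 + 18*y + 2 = -c^2 + c*(-9*y - 9) + 9*y + 10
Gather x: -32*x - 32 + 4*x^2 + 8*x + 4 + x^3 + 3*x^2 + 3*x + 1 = x^3 + 7*x^2 - 21*x - 27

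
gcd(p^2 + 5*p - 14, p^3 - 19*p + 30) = p - 2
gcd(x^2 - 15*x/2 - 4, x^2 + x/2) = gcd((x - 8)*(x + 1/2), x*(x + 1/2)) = x + 1/2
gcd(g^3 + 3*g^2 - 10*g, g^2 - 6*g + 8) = g - 2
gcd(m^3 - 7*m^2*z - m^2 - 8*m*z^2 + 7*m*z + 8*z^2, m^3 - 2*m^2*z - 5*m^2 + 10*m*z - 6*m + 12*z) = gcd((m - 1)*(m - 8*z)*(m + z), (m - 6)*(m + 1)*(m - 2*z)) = 1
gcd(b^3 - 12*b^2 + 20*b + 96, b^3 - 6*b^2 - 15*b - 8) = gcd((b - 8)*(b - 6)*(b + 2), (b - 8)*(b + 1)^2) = b - 8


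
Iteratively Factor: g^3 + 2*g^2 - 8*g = (g)*(g^2 + 2*g - 8) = g*(g + 4)*(g - 2)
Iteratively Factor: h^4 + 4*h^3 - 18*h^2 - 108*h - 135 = (h + 3)*(h^3 + h^2 - 21*h - 45) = (h - 5)*(h + 3)*(h^2 + 6*h + 9) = (h - 5)*(h + 3)^2*(h + 3)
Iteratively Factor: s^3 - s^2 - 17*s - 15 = (s - 5)*(s^2 + 4*s + 3) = (s - 5)*(s + 1)*(s + 3)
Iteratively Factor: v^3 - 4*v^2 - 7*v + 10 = (v - 5)*(v^2 + v - 2) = (v - 5)*(v - 1)*(v + 2)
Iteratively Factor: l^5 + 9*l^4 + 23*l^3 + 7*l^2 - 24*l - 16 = (l + 4)*(l^4 + 5*l^3 + 3*l^2 - 5*l - 4) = (l - 1)*(l + 4)*(l^3 + 6*l^2 + 9*l + 4) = (l - 1)*(l + 1)*(l + 4)*(l^2 + 5*l + 4) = (l - 1)*(l + 1)^2*(l + 4)*(l + 4)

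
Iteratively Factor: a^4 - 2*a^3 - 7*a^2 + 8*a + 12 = (a - 2)*(a^3 - 7*a - 6) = (a - 2)*(a + 2)*(a^2 - 2*a - 3) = (a - 2)*(a + 1)*(a + 2)*(a - 3)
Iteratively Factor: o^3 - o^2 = (o - 1)*(o^2) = o*(o - 1)*(o)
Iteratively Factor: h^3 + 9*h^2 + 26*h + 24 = (h + 3)*(h^2 + 6*h + 8) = (h + 2)*(h + 3)*(h + 4)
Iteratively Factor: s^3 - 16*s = (s)*(s^2 - 16) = s*(s - 4)*(s + 4)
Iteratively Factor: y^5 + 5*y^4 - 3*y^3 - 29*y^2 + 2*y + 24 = (y - 1)*(y^4 + 6*y^3 + 3*y^2 - 26*y - 24) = (y - 1)*(y + 3)*(y^3 + 3*y^2 - 6*y - 8) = (y - 1)*(y + 3)*(y + 4)*(y^2 - y - 2) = (y - 2)*(y - 1)*(y + 3)*(y + 4)*(y + 1)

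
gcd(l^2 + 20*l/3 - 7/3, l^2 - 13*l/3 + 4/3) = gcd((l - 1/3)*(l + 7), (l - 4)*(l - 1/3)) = l - 1/3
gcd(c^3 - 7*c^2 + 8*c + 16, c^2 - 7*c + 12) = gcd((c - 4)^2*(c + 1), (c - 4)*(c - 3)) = c - 4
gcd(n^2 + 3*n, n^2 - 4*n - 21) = n + 3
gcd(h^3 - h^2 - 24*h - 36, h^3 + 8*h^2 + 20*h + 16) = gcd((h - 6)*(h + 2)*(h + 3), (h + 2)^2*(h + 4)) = h + 2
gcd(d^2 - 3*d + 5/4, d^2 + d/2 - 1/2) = d - 1/2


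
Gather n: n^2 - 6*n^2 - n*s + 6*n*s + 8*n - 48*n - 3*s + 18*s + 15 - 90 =-5*n^2 + n*(5*s - 40) + 15*s - 75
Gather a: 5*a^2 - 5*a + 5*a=5*a^2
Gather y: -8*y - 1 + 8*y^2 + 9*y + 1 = 8*y^2 + y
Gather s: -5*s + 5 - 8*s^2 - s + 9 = -8*s^2 - 6*s + 14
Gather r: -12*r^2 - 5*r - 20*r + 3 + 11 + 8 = -12*r^2 - 25*r + 22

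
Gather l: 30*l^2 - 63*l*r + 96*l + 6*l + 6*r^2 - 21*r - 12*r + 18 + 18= 30*l^2 + l*(102 - 63*r) + 6*r^2 - 33*r + 36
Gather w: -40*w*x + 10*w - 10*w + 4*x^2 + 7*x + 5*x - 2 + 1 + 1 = -40*w*x + 4*x^2 + 12*x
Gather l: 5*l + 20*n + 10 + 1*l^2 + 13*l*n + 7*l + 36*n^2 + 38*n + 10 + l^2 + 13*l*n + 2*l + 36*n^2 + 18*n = 2*l^2 + l*(26*n + 14) + 72*n^2 + 76*n + 20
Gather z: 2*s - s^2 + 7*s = -s^2 + 9*s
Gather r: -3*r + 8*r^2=8*r^2 - 3*r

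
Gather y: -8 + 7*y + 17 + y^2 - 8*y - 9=y^2 - y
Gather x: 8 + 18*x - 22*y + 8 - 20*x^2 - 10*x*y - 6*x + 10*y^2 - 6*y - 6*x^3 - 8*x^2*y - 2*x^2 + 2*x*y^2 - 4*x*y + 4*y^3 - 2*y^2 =-6*x^3 + x^2*(-8*y - 22) + x*(2*y^2 - 14*y + 12) + 4*y^3 + 8*y^2 - 28*y + 16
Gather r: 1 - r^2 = 1 - r^2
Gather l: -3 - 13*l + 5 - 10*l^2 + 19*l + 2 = -10*l^2 + 6*l + 4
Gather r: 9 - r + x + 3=-r + x + 12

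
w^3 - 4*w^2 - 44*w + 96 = (w - 8)*(w - 2)*(w + 6)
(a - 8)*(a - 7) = a^2 - 15*a + 56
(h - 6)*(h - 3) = h^2 - 9*h + 18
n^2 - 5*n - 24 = (n - 8)*(n + 3)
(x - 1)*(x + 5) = x^2 + 4*x - 5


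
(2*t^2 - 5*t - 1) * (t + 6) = 2*t^3 + 7*t^2 - 31*t - 6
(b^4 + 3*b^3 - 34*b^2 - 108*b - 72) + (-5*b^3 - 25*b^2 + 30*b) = b^4 - 2*b^3 - 59*b^2 - 78*b - 72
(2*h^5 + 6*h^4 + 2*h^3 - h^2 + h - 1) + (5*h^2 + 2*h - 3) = 2*h^5 + 6*h^4 + 2*h^3 + 4*h^2 + 3*h - 4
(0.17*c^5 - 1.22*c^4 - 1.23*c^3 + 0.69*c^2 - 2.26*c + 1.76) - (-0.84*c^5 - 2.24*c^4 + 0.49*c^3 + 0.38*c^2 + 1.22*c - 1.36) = 1.01*c^5 + 1.02*c^4 - 1.72*c^3 + 0.31*c^2 - 3.48*c + 3.12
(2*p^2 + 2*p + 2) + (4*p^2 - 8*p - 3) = 6*p^2 - 6*p - 1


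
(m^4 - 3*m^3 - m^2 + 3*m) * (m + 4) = m^5 + m^4 - 13*m^3 - m^2 + 12*m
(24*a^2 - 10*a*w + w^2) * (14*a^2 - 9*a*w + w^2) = 336*a^4 - 356*a^3*w + 128*a^2*w^2 - 19*a*w^3 + w^4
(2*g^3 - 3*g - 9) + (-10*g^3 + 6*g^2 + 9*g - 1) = -8*g^3 + 6*g^2 + 6*g - 10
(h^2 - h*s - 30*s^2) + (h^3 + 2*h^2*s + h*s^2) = h^3 + 2*h^2*s + h^2 + h*s^2 - h*s - 30*s^2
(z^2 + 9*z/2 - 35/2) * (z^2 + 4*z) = z^4 + 17*z^3/2 + z^2/2 - 70*z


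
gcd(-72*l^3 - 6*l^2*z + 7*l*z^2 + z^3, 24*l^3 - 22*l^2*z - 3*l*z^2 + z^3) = 4*l + z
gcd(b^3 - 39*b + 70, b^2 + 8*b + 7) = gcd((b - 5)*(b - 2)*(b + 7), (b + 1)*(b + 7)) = b + 7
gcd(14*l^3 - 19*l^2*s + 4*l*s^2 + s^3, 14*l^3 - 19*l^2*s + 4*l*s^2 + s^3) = 14*l^3 - 19*l^2*s + 4*l*s^2 + s^3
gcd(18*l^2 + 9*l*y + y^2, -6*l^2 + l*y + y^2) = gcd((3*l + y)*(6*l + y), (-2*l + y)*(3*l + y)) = 3*l + y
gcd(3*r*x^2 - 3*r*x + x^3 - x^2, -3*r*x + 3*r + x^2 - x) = x - 1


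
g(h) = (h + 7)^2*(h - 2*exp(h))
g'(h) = (1 - 2*exp(h))*(h + 7)^2 + (h - 2*exp(h))*(2*h + 14)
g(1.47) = -518.58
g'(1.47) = -674.75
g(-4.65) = -25.79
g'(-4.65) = -16.53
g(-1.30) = -59.95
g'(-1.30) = -6.25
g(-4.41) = -29.75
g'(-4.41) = -16.42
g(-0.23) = -83.37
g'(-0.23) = -51.63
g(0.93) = -260.28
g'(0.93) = -321.52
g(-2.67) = -52.66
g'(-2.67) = -8.17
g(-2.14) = -56.10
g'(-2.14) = -5.03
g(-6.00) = -6.00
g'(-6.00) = -11.01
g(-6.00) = -6.00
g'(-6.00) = -11.01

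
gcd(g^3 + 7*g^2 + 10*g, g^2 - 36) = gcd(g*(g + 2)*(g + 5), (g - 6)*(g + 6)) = 1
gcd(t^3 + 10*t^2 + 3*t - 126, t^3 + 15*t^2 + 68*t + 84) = t^2 + 13*t + 42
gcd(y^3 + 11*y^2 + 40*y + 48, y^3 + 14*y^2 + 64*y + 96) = y^2 + 8*y + 16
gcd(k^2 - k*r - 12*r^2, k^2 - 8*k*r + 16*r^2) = -k + 4*r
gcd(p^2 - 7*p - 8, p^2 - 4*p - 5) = p + 1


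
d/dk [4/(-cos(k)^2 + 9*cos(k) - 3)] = 4*(9 - 2*cos(k))*sin(k)/(cos(k)^2 - 9*cos(k) + 3)^2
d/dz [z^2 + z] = 2*z + 1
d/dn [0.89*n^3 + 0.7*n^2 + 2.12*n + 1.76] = 2.67*n^2 + 1.4*n + 2.12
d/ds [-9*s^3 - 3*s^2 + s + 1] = -27*s^2 - 6*s + 1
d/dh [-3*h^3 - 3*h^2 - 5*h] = -9*h^2 - 6*h - 5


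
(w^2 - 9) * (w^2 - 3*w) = w^4 - 3*w^3 - 9*w^2 + 27*w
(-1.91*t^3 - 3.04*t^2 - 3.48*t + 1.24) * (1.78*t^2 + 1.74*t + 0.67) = -3.3998*t^5 - 8.7346*t^4 - 12.7637*t^3 - 5.8848*t^2 - 0.174*t + 0.8308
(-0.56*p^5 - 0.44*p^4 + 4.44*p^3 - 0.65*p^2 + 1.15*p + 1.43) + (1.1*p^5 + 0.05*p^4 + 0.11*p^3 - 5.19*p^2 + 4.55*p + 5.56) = 0.54*p^5 - 0.39*p^4 + 4.55*p^3 - 5.84*p^2 + 5.7*p + 6.99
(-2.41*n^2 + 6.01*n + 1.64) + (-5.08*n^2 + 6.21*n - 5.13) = -7.49*n^2 + 12.22*n - 3.49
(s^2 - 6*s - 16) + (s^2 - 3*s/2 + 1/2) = 2*s^2 - 15*s/2 - 31/2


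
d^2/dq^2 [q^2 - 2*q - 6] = 2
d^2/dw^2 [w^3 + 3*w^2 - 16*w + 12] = 6*w + 6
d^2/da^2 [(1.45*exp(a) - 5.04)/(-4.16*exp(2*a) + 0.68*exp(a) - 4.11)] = (-25.09312*exp(4*a) + 344.779136*exp(3*a) + 105.977664*exp(2*a) - 346.40958*exp(a) - 10.407753)*exp(a)/(71.991296*exp(6*a) - 35.303424*exp(5*a) + 219.1488*exp(4*a) - 70.07264*exp(3*a) + 216.5148*exp(2*a) - 34.459884*exp(a) + 69.426531)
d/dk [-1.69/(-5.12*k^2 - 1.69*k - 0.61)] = (-17.3056*k - 2.8561)/(5.12*k^2 + 1.69*k + 0.61)^2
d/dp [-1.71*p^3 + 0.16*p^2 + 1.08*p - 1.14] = -5.13*p^2 + 0.32*p + 1.08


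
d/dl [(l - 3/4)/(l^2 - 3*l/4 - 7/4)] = (-16*l^2 + 24*l - 37)/(16*l^4 - 24*l^3 - 47*l^2 + 42*l + 49)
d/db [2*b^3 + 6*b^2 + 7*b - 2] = 6*b^2 + 12*b + 7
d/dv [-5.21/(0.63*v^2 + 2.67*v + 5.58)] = (6.5646*v + 13.9107)/(0.63*v^2 + 2.67*v + 5.58)^2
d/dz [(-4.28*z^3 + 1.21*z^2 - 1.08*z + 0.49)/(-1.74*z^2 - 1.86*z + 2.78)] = (7.4472*z^4 + 15.9216*z^3 - 39.825*z^2 + 8.4328*z - 2.091)/(3.0276*z^4 + 6.4728*z^3 - 6.2148*z^2 - 10.3416*z + 7.7284)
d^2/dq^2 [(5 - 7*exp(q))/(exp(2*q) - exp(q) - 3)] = (-7*exp(4*q) + 13*exp(3*q) - 141*exp(2*q) + 86*exp(q) - 78)*exp(q)/(exp(6*q) - 3*exp(5*q) - 6*exp(4*q) + 17*exp(3*q) + 18*exp(2*q) - 27*exp(q) - 27)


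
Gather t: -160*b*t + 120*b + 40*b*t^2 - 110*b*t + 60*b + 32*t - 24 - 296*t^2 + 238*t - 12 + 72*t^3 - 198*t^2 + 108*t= 180*b + 72*t^3 + t^2*(40*b - 494) + t*(378 - 270*b) - 36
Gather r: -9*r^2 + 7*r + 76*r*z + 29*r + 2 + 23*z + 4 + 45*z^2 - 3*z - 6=-9*r^2 + r*(76*z + 36) + 45*z^2 + 20*z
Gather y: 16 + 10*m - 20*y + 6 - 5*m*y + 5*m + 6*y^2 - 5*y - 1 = 15*m + 6*y^2 + y*(-5*m - 25) + 21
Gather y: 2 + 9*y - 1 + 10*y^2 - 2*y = 10*y^2 + 7*y + 1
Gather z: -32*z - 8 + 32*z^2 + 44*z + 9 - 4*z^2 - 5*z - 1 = 28*z^2 + 7*z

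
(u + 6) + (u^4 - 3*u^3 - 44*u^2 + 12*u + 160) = u^4 - 3*u^3 - 44*u^2 + 13*u + 166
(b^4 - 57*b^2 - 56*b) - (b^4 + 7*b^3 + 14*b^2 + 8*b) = -7*b^3 - 71*b^2 - 64*b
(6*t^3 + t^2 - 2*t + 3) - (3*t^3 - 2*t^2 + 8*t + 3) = 3*t^3 + 3*t^2 - 10*t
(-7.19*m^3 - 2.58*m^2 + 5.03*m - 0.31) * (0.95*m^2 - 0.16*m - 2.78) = -6.8305*m^5 - 1.3006*m^4 + 25.1795*m^3 + 6.0731*m^2 - 13.9338*m + 0.8618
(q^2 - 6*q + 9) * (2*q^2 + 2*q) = 2*q^4 - 10*q^3 + 6*q^2 + 18*q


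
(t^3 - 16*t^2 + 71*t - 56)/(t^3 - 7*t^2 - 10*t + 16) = (t - 7)/(t + 2)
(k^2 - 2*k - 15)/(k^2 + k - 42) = (k^2 - 2*k - 15)/(k^2 + k - 42)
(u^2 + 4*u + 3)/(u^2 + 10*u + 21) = (u + 1)/(u + 7)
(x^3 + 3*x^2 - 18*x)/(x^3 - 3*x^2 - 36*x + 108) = x/(x - 6)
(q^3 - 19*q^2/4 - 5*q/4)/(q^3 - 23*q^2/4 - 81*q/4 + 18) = q*(4*q^2 - 19*q - 5)/(4*q^3 - 23*q^2 - 81*q + 72)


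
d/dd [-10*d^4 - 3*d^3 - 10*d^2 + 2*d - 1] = -40*d^3 - 9*d^2 - 20*d + 2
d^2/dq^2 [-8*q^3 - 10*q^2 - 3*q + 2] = -48*q - 20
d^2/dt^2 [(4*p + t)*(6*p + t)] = 2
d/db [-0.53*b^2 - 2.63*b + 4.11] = -1.06*b - 2.63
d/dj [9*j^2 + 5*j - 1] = 18*j + 5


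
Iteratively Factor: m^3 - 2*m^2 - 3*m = (m + 1)*(m^2 - 3*m) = m*(m + 1)*(m - 3)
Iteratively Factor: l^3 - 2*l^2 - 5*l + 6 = (l + 2)*(l^2 - 4*l + 3) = (l - 1)*(l + 2)*(l - 3)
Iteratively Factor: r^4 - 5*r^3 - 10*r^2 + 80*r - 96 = (r - 3)*(r^3 - 2*r^2 - 16*r + 32) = (r - 3)*(r - 2)*(r^2 - 16) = (r - 4)*(r - 3)*(r - 2)*(r + 4)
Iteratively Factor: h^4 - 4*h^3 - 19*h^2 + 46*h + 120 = (h - 5)*(h^3 + h^2 - 14*h - 24) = (h - 5)*(h + 3)*(h^2 - 2*h - 8) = (h - 5)*(h + 2)*(h + 3)*(h - 4)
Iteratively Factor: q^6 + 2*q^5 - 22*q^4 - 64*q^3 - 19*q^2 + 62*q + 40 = (q + 1)*(q^5 + q^4 - 23*q^3 - 41*q^2 + 22*q + 40) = (q + 1)*(q + 4)*(q^4 - 3*q^3 - 11*q^2 + 3*q + 10) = (q - 5)*(q + 1)*(q + 4)*(q^3 + 2*q^2 - q - 2) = (q - 5)*(q - 1)*(q + 1)*(q + 4)*(q^2 + 3*q + 2) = (q - 5)*(q - 1)*(q + 1)^2*(q + 4)*(q + 2)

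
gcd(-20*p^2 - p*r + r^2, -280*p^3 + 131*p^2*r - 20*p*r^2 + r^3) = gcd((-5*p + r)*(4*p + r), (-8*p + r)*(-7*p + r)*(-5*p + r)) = 5*p - r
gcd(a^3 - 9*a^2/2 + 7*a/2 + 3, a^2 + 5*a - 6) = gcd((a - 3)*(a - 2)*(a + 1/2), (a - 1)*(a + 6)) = 1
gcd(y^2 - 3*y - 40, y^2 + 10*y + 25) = y + 5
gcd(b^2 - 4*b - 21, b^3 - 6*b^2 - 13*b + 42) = b^2 - 4*b - 21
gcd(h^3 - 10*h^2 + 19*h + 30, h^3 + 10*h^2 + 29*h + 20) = h + 1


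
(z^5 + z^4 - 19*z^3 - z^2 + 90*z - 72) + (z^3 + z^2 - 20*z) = z^5 + z^4 - 18*z^3 + 70*z - 72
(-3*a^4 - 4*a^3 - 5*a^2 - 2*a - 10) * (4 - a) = 3*a^5 - 8*a^4 - 11*a^3 - 18*a^2 + 2*a - 40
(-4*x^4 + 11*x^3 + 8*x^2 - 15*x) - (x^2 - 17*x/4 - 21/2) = -4*x^4 + 11*x^3 + 7*x^2 - 43*x/4 + 21/2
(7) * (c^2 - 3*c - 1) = 7*c^2 - 21*c - 7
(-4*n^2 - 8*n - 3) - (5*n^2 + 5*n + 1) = -9*n^2 - 13*n - 4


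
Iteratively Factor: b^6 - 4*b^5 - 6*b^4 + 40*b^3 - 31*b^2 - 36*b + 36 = (b - 2)*(b^5 - 2*b^4 - 10*b^3 + 20*b^2 + 9*b - 18) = (b - 2)*(b + 1)*(b^4 - 3*b^3 - 7*b^2 + 27*b - 18) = (b - 3)*(b - 2)*(b + 1)*(b^3 - 7*b + 6) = (b - 3)*(b - 2)^2*(b + 1)*(b^2 + 2*b - 3) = (b - 3)*(b - 2)^2*(b + 1)*(b + 3)*(b - 1)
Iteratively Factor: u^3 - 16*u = (u + 4)*(u^2 - 4*u) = u*(u + 4)*(u - 4)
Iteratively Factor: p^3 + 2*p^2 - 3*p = (p - 1)*(p^2 + 3*p) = (p - 1)*(p + 3)*(p)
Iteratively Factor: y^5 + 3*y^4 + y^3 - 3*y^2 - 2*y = (y)*(y^4 + 3*y^3 + y^2 - 3*y - 2) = y*(y + 2)*(y^3 + y^2 - y - 1) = y*(y + 1)*(y + 2)*(y^2 - 1) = y*(y - 1)*(y + 1)*(y + 2)*(y + 1)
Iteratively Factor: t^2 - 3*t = (t)*(t - 3)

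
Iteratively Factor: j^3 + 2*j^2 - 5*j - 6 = (j + 1)*(j^2 + j - 6) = (j - 2)*(j + 1)*(j + 3)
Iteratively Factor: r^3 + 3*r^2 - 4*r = (r)*(r^2 + 3*r - 4) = r*(r - 1)*(r + 4)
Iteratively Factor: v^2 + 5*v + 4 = (v + 4)*(v + 1)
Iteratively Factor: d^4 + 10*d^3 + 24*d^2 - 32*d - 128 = (d + 4)*(d^3 + 6*d^2 - 32) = (d + 4)^2*(d^2 + 2*d - 8) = (d + 4)^3*(d - 2)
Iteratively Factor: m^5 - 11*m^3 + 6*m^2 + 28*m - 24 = (m - 2)*(m^4 + 2*m^3 - 7*m^2 - 8*m + 12) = (m - 2)*(m - 1)*(m^3 + 3*m^2 - 4*m - 12) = (m - 2)^2*(m - 1)*(m^2 + 5*m + 6) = (m - 2)^2*(m - 1)*(m + 2)*(m + 3)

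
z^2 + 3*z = z*(z + 3)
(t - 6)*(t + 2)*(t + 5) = t^3 + t^2 - 32*t - 60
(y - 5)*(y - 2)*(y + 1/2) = y^3 - 13*y^2/2 + 13*y/2 + 5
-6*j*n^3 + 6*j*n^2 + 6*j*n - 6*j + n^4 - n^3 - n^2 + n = (-6*j + n)*(n - 1)^2*(n + 1)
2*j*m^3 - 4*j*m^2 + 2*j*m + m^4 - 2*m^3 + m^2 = m*(2*j + m)*(m - 1)^2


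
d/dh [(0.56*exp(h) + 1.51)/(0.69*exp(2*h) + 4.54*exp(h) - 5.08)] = (-(0.56*exp(h) + 1.51)*(1.38*exp(h) + 4.54) + 0.3864*exp(2*h) + 2.5424*exp(h) - 2.8448)*exp(h)/(0.69*exp(2*h) + 4.54*exp(h) - 5.08)^2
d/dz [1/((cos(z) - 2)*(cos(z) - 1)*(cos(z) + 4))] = (-3*sin(z)^2 + 2*cos(z) - 7)*sin(z)/((cos(z) - 2)^2*(cos(z) - 1)^2*(cos(z) + 4)^2)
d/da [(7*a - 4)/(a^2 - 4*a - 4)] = (-7*a^2 + 8*a - 44)/(a^4 - 8*a^3 + 8*a^2 + 32*a + 16)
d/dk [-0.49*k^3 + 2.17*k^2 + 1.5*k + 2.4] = -1.47*k^2 + 4.34*k + 1.5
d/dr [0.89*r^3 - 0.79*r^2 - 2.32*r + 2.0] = 2.67*r^2 - 1.58*r - 2.32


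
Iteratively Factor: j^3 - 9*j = (j + 3)*(j^2 - 3*j) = j*(j + 3)*(j - 3)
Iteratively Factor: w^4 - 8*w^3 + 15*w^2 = (w - 3)*(w^3 - 5*w^2) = w*(w - 3)*(w^2 - 5*w) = w*(w - 5)*(w - 3)*(w)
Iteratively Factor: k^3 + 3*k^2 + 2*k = (k + 1)*(k^2 + 2*k) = (k + 1)*(k + 2)*(k)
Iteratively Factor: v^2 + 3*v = (v + 3)*(v)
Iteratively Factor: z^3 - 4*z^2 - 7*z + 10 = (z - 5)*(z^2 + z - 2) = (z - 5)*(z - 1)*(z + 2)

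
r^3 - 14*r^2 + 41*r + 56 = (r - 8)*(r - 7)*(r + 1)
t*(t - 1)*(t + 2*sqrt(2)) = t^3 - t^2 + 2*sqrt(2)*t^2 - 2*sqrt(2)*t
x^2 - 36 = (x - 6)*(x + 6)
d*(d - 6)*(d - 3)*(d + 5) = d^4 - 4*d^3 - 27*d^2 + 90*d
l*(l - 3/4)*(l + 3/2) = l^3 + 3*l^2/4 - 9*l/8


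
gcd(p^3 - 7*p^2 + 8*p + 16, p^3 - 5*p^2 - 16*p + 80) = p - 4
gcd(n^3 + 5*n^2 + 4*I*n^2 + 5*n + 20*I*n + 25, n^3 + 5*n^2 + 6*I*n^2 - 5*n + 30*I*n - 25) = n^2 + n*(5 + 5*I) + 25*I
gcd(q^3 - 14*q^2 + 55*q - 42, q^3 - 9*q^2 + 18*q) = q - 6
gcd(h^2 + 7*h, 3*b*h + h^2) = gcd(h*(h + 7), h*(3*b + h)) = h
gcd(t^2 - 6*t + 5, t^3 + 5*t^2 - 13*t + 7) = t - 1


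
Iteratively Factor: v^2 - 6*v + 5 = (v - 5)*(v - 1)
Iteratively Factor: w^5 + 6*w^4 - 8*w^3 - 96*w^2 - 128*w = (w)*(w^4 + 6*w^3 - 8*w^2 - 96*w - 128) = w*(w - 4)*(w^3 + 10*w^2 + 32*w + 32) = w*(w - 4)*(w + 4)*(w^2 + 6*w + 8) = w*(w - 4)*(w + 2)*(w + 4)*(w + 4)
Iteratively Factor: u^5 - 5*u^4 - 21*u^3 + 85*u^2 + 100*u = (u)*(u^4 - 5*u^3 - 21*u^2 + 85*u + 100) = u*(u + 1)*(u^3 - 6*u^2 - 15*u + 100) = u*(u - 5)*(u + 1)*(u^2 - u - 20) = u*(u - 5)^2*(u + 1)*(u + 4)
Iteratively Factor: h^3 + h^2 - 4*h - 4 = (h + 2)*(h^2 - h - 2) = (h - 2)*(h + 2)*(h + 1)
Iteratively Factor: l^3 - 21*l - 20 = (l + 4)*(l^2 - 4*l - 5) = (l - 5)*(l + 4)*(l + 1)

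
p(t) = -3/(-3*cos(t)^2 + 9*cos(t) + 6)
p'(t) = -3*(-6*sin(t)*cos(t) + 9*sin(t))/(-3*cos(t)^2 + 9*cos(t) + 6)^2 = (2*cos(t) - 3)*sin(t)/(sin(t)^2 + 3*cos(t) + 1)^2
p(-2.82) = 0.57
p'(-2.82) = 0.51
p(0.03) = -0.25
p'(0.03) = -0.00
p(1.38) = -0.39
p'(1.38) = -0.40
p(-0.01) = -0.25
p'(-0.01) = 0.00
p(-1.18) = -0.33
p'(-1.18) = 0.23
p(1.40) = -0.40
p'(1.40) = -0.43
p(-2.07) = -2.99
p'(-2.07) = 31.03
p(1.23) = -0.35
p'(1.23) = -0.26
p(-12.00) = -0.26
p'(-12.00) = -0.05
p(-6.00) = -0.25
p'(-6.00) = -0.02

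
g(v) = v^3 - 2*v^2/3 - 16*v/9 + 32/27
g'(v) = 3*v^2 - 4*v/3 - 16/9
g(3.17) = 20.71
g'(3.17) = 24.14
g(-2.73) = -19.28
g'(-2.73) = 24.22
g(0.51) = 0.24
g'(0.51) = -1.68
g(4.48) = 69.76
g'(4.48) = 52.46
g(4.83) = 89.72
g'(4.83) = 61.77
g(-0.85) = 1.60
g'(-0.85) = 1.52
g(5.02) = 101.97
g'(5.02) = 67.13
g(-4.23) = -78.91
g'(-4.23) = 57.54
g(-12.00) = -1801.48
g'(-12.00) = 446.22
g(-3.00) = -26.48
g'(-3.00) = 29.22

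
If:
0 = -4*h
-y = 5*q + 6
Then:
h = 0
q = -y/5 - 6/5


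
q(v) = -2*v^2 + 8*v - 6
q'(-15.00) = 68.00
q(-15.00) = -576.00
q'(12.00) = -40.00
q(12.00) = -198.00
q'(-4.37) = 25.48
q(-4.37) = -79.15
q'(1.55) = 1.80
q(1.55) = 1.60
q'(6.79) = -19.16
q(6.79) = -43.89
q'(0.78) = 4.88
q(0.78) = -0.98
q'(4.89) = -11.56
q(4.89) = -14.70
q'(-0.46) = 9.84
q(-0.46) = -10.10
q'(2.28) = -1.12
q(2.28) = 1.84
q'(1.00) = 4.00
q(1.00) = 0.00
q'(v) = 8 - 4*v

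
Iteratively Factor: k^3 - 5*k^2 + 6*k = (k - 2)*(k^2 - 3*k) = (k - 3)*(k - 2)*(k)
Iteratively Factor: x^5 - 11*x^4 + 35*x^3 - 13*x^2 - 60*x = (x - 5)*(x^4 - 6*x^3 + 5*x^2 + 12*x) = (x - 5)*(x - 3)*(x^3 - 3*x^2 - 4*x) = x*(x - 5)*(x - 3)*(x^2 - 3*x - 4) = x*(x - 5)*(x - 3)*(x + 1)*(x - 4)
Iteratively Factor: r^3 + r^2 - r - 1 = (r + 1)*(r^2 - 1) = (r + 1)^2*(r - 1)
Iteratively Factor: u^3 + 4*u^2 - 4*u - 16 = (u + 2)*(u^2 + 2*u - 8) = (u + 2)*(u + 4)*(u - 2)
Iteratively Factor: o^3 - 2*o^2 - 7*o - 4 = (o - 4)*(o^2 + 2*o + 1) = (o - 4)*(o + 1)*(o + 1)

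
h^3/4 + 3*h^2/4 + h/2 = h*(h/4 + 1/4)*(h + 2)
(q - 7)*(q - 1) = q^2 - 8*q + 7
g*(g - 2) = g^2 - 2*g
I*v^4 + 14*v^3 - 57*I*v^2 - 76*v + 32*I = (v - 8*I)*(v - 4*I)*(v - I)*(I*v + 1)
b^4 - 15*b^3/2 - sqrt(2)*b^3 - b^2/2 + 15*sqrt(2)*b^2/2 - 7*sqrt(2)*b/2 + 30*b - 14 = (b - 7)*(b - 1/2)*(b - 2*sqrt(2))*(b + sqrt(2))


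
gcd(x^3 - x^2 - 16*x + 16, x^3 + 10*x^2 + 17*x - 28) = x^2 + 3*x - 4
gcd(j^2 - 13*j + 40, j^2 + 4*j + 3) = 1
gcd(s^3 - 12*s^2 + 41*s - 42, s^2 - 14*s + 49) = s - 7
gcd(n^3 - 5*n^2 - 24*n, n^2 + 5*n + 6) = n + 3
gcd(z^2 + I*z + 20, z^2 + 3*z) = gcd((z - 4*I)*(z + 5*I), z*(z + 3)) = 1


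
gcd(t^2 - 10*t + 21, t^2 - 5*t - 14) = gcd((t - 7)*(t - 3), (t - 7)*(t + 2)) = t - 7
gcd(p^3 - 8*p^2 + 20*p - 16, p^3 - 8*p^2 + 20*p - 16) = p^3 - 8*p^2 + 20*p - 16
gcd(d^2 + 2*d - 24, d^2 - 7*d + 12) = d - 4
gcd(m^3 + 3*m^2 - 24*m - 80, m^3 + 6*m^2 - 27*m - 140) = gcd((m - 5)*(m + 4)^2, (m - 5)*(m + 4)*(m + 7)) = m^2 - m - 20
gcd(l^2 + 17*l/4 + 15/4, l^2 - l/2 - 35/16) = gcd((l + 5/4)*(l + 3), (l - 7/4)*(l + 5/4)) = l + 5/4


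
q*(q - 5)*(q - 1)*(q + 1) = q^4 - 5*q^3 - q^2 + 5*q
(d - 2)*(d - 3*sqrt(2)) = d^2 - 3*sqrt(2)*d - 2*d + 6*sqrt(2)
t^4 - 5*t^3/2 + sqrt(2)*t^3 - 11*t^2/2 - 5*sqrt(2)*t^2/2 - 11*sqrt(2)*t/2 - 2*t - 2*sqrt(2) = (t - 4)*(t + 1/2)*(t + 1)*(t + sqrt(2))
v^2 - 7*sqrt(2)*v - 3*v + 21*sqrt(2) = (v - 3)*(v - 7*sqrt(2))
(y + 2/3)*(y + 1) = y^2 + 5*y/3 + 2/3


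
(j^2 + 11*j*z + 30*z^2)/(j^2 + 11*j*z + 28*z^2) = (j^2 + 11*j*z + 30*z^2)/(j^2 + 11*j*z + 28*z^2)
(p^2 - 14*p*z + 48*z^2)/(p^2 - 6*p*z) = (p - 8*z)/p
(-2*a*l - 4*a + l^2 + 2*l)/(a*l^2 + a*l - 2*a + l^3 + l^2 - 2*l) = (-2*a + l)/(a*l - a + l^2 - l)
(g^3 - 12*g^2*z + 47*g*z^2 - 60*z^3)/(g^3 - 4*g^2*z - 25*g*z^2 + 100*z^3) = (g - 3*z)/(g + 5*z)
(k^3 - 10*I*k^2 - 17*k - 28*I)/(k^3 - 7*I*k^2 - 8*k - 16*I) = (k - 7*I)/(k - 4*I)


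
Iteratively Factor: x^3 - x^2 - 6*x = (x)*(x^2 - x - 6) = x*(x - 3)*(x + 2)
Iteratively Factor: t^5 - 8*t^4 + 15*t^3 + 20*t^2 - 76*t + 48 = (t - 4)*(t^4 - 4*t^3 - t^2 + 16*t - 12) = (t - 4)*(t + 2)*(t^3 - 6*t^2 + 11*t - 6) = (t - 4)*(t - 1)*(t + 2)*(t^2 - 5*t + 6) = (t - 4)*(t - 2)*(t - 1)*(t + 2)*(t - 3)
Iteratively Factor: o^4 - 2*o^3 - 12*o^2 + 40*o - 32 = (o - 2)*(o^3 - 12*o + 16) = (o - 2)^2*(o^2 + 2*o - 8) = (o - 2)^2*(o + 4)*(o - 2)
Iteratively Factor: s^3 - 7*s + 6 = (s + 3)*(s^2 - 3*s + 2) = (s - 2)*(s + 3)*(s - 1)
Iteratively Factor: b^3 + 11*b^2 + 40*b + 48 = (b + 3)*(b^2 + 8*b + 16) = (b + 3)*(b + 4)*(b + 4)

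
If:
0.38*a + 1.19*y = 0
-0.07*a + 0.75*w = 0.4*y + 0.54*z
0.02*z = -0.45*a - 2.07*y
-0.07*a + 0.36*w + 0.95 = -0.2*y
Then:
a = -0.37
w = -2.78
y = 0.12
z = -3.90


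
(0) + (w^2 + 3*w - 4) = w^2 + 3*w - 4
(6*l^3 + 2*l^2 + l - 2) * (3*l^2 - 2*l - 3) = 18*l^5 - 6*l^4 - 19*l^3 - 14*l^2 + l + 6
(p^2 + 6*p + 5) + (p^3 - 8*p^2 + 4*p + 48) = p^3 - 7*p^2 + 10*p + 53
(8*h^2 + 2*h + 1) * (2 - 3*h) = -24*h^3 + 10*h^2 + h + 2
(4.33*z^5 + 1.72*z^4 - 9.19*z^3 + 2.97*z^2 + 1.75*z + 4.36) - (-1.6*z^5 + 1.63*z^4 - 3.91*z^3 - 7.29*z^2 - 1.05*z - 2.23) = 5.93*z^5 + 0.0900000000000001*z^4 - 5.28*z^3 + 10.26*z^2 + 2.8*z + 6.59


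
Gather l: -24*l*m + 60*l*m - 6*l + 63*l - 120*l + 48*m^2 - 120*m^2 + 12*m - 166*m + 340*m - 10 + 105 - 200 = l*(36*m - 63) - 72*m^2 + 186*m - 105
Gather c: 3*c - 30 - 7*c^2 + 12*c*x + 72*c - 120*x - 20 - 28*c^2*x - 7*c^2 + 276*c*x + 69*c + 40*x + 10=c^2*(-28*x - 14) + c*(288*x + 144) - 80*x - 40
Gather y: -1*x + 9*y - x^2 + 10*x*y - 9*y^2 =-x^2 - x - 9*y^2 + y*(10*x + 9)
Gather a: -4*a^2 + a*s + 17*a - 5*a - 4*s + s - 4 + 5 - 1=-4*a^2 + a*(s + 12) - 3*s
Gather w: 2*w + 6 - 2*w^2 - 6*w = -2*w^2 - 4*w + 6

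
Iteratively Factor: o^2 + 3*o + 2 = (o + 2)*(o + 1)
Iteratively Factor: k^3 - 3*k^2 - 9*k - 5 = (k + 1)*(k^2 - 4*k - 5) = (k + 1)^2*(k - 5)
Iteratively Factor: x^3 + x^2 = (x)*(x^2 + x) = x*(x + 1)*(x)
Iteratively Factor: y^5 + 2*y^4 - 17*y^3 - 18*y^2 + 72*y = (y - 3)*(y^4 + 5*y^3 - 2*y^2 - 24*y) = (y - 3)*(y + 3)*(y^3 + 2*y^2 - 8*y) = y*(y - 3)*(y + 3)*(y^2 + 2*y - 8) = y*(y - 3)*(y + 3)*(y + 4)*(y - 2)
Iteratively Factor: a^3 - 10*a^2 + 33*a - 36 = (a - 4)*(a^2 - 6*a + 9) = (a - 4)*(a - 3)*(a - 3)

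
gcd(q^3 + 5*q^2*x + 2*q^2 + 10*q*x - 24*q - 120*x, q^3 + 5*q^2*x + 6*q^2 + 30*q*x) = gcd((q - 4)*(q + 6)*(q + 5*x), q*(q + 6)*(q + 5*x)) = q^2 + 5*q*x + 6*q + 30*x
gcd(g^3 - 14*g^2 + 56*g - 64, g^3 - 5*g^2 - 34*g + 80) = g^2 - 10*g + 16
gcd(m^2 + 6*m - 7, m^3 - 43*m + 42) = m^2 + 6*m - 7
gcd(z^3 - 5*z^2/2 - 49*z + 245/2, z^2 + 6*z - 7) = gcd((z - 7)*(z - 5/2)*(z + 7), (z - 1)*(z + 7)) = z + 7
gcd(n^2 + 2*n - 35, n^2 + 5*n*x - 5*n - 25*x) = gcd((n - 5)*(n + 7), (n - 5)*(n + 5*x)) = n - 5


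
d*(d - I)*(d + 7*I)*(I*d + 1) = I*d^4 - 5*d^3 + 13*I*d^2 + 7*d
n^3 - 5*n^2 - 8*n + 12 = (n - 6)*(n - 1)*(n + 2)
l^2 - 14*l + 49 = (l - 7)^2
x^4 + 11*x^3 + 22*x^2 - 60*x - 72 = (x - 2)*(x + 1)*(x + 6)^2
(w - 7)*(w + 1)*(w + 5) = w^3 - w^2 - 37*w - 35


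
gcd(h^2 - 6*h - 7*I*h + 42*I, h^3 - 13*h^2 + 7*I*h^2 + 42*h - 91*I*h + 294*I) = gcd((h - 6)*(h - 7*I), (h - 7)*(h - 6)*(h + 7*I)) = h - 6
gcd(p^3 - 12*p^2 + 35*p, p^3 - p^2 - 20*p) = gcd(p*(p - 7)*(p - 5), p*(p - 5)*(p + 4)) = p^2 - 5*p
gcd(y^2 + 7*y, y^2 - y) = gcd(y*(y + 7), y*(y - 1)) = y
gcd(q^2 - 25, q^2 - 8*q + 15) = q - 5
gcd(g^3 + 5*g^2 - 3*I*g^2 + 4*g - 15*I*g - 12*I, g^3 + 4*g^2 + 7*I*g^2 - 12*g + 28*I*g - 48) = g + 4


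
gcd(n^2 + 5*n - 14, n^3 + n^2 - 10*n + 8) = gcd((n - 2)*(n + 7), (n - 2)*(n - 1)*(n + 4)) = n - 2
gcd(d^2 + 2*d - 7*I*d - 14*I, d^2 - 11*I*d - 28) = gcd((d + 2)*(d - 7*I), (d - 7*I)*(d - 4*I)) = d - 7*I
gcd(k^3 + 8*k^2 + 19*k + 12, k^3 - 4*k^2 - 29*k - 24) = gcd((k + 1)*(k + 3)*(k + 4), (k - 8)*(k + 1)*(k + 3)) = k^2 + 4*k + 3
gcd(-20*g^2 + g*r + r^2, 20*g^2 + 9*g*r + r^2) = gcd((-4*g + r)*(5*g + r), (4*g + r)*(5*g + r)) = 5*g + r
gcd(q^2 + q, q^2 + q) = q^2 + q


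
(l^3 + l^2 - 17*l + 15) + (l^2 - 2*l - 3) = l^3 + 2*l^2 - 19*l + 12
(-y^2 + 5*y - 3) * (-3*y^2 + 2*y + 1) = 3*y^4 - 17*y^3 + 18*y^2 - y - 3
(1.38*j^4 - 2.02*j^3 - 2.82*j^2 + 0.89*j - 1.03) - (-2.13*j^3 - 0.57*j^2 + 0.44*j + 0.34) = 1.38*j^4 + 0.11*j^3 - 2.25*j^2 + 0.45*j - 1.37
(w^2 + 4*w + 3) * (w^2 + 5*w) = w^4 + 9*w^3 + 23*w^2 + 15*w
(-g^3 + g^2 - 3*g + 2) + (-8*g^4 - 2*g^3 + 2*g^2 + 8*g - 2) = -8*g^4 - 3*g^3 + 3*g^2 + 5*g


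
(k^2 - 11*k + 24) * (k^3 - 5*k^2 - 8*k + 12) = k^5 - 16*k^4 + 71*k^3 - 20*k^2 - 324*k + 288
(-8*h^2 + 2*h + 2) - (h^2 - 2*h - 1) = -9*h^2 + 4*h + 3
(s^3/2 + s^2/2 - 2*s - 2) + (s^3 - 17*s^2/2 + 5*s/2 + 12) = 3*s^3/2 - 8*s^2 + s/2 + 10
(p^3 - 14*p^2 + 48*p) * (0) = 0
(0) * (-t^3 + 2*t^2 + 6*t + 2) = 0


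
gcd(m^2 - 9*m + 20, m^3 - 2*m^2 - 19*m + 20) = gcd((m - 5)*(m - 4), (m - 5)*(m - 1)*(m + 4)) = m - 5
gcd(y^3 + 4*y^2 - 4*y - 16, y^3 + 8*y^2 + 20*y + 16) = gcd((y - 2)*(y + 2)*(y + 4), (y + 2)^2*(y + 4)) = y^2 + 6*y + 8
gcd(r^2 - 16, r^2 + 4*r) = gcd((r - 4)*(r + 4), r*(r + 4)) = r + 4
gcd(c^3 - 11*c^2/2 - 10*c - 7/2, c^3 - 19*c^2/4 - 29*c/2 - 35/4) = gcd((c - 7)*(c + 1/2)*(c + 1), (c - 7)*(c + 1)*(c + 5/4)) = c^2 - 6*c - 7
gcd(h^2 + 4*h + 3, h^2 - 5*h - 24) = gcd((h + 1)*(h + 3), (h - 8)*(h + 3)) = h + 3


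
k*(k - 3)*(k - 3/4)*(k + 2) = k^4 - 7*k^3/4 - 21*k^2/4 + 9*k/2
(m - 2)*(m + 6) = m^2 + 4*m - 12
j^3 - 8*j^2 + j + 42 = (j - 7)*(j - 3)*(j + 2)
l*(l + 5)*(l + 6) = l^3 + 11*l^2 + 30*l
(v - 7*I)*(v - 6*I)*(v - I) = v^3 - 14*I*v^2 - 55*v + 42*I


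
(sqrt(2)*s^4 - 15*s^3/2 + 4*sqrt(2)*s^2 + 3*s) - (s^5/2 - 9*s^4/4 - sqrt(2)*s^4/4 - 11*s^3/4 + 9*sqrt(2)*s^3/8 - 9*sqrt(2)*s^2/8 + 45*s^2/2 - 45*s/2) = -s^5/2 + 5*sqrt(2)*s^4/4 + 9*s^4/4 - 19*s^3/4 - 9*sqrt(2)*s^3/8 - 45*s^2/2 + 41*sqrt(2)*s^2/8 + 51*s/2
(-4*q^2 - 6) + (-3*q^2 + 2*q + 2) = -7*q^2 + 2*q - 4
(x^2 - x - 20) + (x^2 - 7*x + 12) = 2*x^2 - 8*x - 8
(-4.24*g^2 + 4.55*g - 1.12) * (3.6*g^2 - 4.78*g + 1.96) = -15.264*g^4 + 36.6472*g^3 - 34.0914*g^2 + 14.2716*g - 2.1952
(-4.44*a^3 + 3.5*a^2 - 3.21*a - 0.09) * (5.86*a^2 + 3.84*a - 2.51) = -26.0184*a^5 + 3.4604*a^4 + 5.7738*a^3 - 21.6388*a^2 + 7.7115*a + 0.2259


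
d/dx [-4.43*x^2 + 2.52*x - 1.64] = 2.52 - 8.86*x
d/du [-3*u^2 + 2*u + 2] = 2 - 6*u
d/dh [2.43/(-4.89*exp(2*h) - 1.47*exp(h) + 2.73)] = (23.7654*exp(h) + 3.5721)*exp(h)/(4.89*exp(2*h) + 1.47*exp(h) - 2.73)^2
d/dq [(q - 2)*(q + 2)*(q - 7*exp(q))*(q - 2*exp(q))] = -9*q^3*exp(q) + 4*q^3 + 28*q^2*exp(2*q) - 27*q^2*exp(q) + 28*q*exp(2*q) + 36*q*exp(q) - 8*q - 112*exp(2*q) + 36*exp(q)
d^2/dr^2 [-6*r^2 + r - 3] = -12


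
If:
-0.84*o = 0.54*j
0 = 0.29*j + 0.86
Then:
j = -2.97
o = 1.91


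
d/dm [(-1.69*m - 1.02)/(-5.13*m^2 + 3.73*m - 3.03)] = (-8.6697*m^2 - 10.4652*m + 8.9253)/(26.3169*m^4 - 38.2698*m^3 + 45.0007*m^2 - 22.6038*m + 9.1809)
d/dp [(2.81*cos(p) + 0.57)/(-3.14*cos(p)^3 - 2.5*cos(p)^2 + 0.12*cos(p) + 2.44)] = -(17.6468*cos(p)^3 + 12.3944*cos(p)^2 + 2.85*cos(p) + 6.788)*sin(p)/(3.14*cos(p)^3 + 2.5*cos(p)^2 - 0.12*cos(p) - 2.44)^2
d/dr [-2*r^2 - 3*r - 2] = -4*r - 3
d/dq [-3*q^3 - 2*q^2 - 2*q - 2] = -9*q^2 - 4*q - 2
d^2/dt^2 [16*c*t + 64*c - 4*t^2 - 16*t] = -8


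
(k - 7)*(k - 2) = k^2 - 9*k + 14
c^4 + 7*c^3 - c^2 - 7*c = c*(c - 1)*(c + 1)*(c + 7)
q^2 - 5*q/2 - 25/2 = (q - 5)*(q + 5/2)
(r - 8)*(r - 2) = r^2 - 10*r + 16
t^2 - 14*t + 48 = (t - 8)*(t - 6)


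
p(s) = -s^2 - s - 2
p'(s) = -2*s - 1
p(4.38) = -25.56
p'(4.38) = -9.76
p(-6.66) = -39.70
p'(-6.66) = 12.32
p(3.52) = -17.91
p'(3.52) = -8.04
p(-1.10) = -2.11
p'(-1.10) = 1.20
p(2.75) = -12.31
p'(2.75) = -6.50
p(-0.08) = -1.93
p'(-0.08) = -0.84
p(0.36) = -2.49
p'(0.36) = -1.72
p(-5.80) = -29.84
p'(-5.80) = 10.60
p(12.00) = -158.00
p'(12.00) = -25.00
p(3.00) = -14.00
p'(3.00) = -7.00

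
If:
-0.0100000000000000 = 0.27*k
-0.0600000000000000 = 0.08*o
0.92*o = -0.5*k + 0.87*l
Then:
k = -0.04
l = -0.81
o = -0.75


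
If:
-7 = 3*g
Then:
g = -7/3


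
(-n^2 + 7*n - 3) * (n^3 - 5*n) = -n^5 + 7*n^4 + 2*n^3 - 35*n^2 + 15*n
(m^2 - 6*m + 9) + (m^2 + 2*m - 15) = 2*m^2 - 4*m - 6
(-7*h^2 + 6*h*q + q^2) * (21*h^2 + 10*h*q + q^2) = -147*h^4 + 56*h^3*q + 74*h^2*q^2 + 16*h*q^3 + q^4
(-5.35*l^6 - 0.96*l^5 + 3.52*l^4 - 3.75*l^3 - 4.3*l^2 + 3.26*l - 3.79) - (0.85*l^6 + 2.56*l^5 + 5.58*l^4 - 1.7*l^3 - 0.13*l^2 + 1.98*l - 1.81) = -6.2*l^6 - 3.52*l^5 - 2.06*l^4 - 2.05*l^3 - 4.17*l^2 + 1.28*l - 1.98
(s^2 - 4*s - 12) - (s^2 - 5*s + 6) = s - 18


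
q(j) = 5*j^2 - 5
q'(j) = 10*j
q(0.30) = -4.55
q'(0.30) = 3.00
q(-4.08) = 78.23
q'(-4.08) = -40.80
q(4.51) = 96.70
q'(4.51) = 45.10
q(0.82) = -1.64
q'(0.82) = 8.20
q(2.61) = 29.06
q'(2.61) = 26.10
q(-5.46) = 144.06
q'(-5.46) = -54.60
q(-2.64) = 29.85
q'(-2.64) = -26.40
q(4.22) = 84.04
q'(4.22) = 42.20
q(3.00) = 40.00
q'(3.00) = 30.00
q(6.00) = 175.00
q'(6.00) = 60.00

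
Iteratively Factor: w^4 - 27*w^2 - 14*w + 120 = (w - 5)*(w^3 + 5*w^2 - 2*w - 24) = (w - 5)*(w + 3)*(w^2 + 2*w - 8) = (w - 5)*(w + 3)*(w + 4)*(w - 2)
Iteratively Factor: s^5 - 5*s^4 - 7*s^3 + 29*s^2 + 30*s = (s - 3)*(s^4 - 2*s^3 - 13*s^2 - 10*s) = (s - 3)*(s + 1)*(s^3 - 3*s^2 - 10*s) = (s - 5)*(s - 3)*(s + 1)*(s^2 + 2*s) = s*(s - 5)*(s - 3)*(s + 1)*(s + 2)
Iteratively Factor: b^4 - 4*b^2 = (b - 2)*(b^3 + 2*b^2) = b*(b - 2)*(b^2 + 2*b) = b*(b - 2)*(b + 2)*(b)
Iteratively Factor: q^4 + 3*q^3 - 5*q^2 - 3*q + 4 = (q - 1)*(q^3 + 4*q^2 - q - 4) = (q - 1)^2*(q^2 + 5*q + 4) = (q - 1)^2*(q + 1)*(q + 4)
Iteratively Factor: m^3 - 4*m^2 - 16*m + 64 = (m - 4)*(m^2 - 16) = (m - 4)^2*(m + 4)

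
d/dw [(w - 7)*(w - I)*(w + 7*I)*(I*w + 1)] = 4*I*w^3 + w^2*(-15 - 21*I) + w*(70 + 26*I) + 7 - 91*I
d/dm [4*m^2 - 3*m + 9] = 8*m - 3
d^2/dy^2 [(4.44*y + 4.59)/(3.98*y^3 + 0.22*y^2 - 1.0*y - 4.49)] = (421.988256*y^5 + 895.815216*y^4 + 100.076256*y^3 + 843.847992*y^2 + 512.4015*y - 21.623196)/(63.044792*y^9 + 10.454664*y^8 - 46.943304*y^7 - 218.61314*y^6 - 11.793864*y^5 + 107.229252*y^4 + 245.638394*y^3 - 0.164333999999997*y^2 - 60.4803*y - 90.518849)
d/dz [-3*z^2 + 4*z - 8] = 4 - 6*z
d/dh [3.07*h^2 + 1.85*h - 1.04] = 6.14*h + 1.85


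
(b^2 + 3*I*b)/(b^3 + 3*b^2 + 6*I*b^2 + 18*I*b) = (b + 3*I)/(b^2 + b*(3 + 6*I) + 18*I)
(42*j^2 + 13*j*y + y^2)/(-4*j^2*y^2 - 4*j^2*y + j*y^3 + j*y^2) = (42*j^2 + 13*j*y + y^2)/(j*y*(-4*j*y - 4*j + y^2 + y))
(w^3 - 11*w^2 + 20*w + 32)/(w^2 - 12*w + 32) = w + 1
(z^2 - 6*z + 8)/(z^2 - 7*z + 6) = (z^2 - 6*z + 8)/(z^2 - 7*z + 6)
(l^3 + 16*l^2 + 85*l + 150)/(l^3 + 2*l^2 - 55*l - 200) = (l + 6)/(l - 8)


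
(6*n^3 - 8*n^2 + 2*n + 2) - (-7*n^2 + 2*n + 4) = 6*n^3 - n^2 - 2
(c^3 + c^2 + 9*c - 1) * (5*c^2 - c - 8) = 5*c^5 + 4*c^4 + 36*c^3 - 22*c^2 - 71*c + 8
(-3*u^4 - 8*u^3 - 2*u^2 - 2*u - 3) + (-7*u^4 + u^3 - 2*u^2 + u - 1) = -10*u^4 - 7*u^3 - 4*u^2 - u - 4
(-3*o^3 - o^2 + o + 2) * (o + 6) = -3*o^4 - 19*o^3 - 5*o^2 + 8*o + 12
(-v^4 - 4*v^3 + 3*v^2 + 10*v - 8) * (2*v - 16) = -2*v^5 + 8*v^4 + 70*v^3 - 28*v^2 - 176*v + 128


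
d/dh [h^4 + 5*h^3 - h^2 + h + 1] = 4*h^3 + 15*h^2 - 2*h + 1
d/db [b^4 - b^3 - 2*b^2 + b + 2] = 4*b^3 - 3*b^2 - 4*b + 1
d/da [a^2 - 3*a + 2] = 2*a - 3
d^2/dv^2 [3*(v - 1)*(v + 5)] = 6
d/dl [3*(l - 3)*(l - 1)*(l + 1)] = 9*l^2 - 18*l - 3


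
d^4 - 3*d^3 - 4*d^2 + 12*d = d*(d - 3)*(d - 2)*(d + 2)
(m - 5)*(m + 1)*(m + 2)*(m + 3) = m^4 + m^3 - 19*m^2 - 49*m - 30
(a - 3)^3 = a^3 - 9*a^2 + 27*a - 27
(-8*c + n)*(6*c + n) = -48*c^2 - 2*c*n + n^2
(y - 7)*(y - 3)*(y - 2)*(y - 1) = y^4 - 13*y^3 + 53*y^2 - 83*y + 42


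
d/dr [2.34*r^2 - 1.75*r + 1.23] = 4.68*r - 1.75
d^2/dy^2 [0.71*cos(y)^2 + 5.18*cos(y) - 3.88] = -5.18*cos(y) - 1.42*cos(2*y)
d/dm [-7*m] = -7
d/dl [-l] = -1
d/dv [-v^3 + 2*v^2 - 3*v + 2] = -3*v^2 + 4*v - 3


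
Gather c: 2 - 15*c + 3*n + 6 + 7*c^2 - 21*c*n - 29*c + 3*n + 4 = 7*c^2 + c*(-21*n - 44) + 6*n + 12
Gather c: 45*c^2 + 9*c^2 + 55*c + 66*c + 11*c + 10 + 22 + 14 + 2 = 54*c^2 + 132*c + 48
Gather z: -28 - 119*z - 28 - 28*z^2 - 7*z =-28*z^2 - 126*z - 56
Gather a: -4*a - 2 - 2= -4*a - 4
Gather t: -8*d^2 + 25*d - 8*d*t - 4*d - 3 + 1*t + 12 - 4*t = -8*d^2 + 21*d + t*(-8*d - 3) + 9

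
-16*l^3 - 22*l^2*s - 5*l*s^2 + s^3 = (-8*l + s)*(l + s)*(2*l + s)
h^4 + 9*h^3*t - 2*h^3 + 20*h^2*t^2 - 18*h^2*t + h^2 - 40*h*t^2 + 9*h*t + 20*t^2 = (h - 1)^2*(h + 4*t)*(h + 5*t)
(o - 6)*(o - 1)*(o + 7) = o^3 - 43*o + 42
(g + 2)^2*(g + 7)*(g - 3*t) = g^4 - 3*g^3*t + 11*g^3 - 33*g^2*t + 32*g^2 - 96*g*t + 28*g - 84*t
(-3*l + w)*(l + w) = -3*l^2 - 2*l*w + w^2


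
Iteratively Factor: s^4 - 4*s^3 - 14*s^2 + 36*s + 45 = (s - 3)*(s^3 - s^2 - 17*s - 15) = (s - 3)*(s + 3)*(s^2 - 4*s - 5) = (s - 3)*(s + 1)*(s + 3)*(s - 5)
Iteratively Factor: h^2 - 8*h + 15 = (h - 3)*(h - 5)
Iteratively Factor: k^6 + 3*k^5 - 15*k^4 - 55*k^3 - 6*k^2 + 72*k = (k + 3)*(k^5 - 15*k^3 - 10*k^2 + 24*k) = (k + 3)^2*(k^4 - 3*k^3 - 6*k^2 + 8*k) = k*(k + 3)^2*(k^3 - 3*k^2 - 6*k + 8) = k*(k - 4)*(k + 3)^2*(k^2 + k - 2) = k*(k - 4)*(k - 1)*(k + 3)^2*(k + 2)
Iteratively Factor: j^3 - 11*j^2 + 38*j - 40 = (j - 2)*(j^2 - 9*j + 20) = (j - 4)*(j - 2)*(j - 5)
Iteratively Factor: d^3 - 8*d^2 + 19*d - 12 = (d - 1)*(d^2 - 7*d + 12) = (d - 4)*(d - 1)*(d - 3)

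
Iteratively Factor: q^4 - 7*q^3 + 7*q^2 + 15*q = (q + 1)*(q^3 - 8*q^2 + 15*q) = (q - 5)*(q + 1)*(q^2 - 3*q) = q*(q - 5)*(q + 1)*(q - 3)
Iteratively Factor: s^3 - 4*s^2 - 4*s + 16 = (s - 4)*(s^2 - 4) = (s - 4)*(s - 2)*(s + 2)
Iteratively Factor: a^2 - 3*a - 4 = (a - 4)*(a + 1)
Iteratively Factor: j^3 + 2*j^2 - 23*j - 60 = (j + 4)*(j^2 - 2*j - 15) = (j - 5)*(j + 4)*(j + 3)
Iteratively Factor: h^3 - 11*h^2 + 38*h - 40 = (h - 4)*(h^2 - 7*h + 10) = (h - 5)*(h - 4)*(h - 2)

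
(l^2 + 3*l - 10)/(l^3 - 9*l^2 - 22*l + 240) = (l - 2)/(l^2 - 14*l + 48)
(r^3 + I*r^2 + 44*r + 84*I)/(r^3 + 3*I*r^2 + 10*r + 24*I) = (r^2 - I*r + 42)/(r^2 + I*r + 12)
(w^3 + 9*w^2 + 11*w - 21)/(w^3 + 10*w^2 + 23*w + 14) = (w^2 + 2*w - 3)/(w^2 + 3*w + 2)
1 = 1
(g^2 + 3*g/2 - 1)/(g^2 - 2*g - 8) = (g - 1/2)/(g - 4)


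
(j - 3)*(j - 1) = j^2 - 4*j + 3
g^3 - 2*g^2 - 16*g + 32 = (g - 4)*(g - 2)*(g + 4)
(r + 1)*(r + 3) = r^2 + 4*r + 3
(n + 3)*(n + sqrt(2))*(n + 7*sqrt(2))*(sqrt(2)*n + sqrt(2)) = sqrt(2)*n^4 + 4*sqrt(2)*n^3 + 16*n^3 + 17*sqrt(2)*n^2 + 64*n^2 + 48*n + 56*sqrt(2)*n + 42*sqrt(2)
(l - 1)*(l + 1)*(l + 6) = l^3 + 6*l^2 - l - 6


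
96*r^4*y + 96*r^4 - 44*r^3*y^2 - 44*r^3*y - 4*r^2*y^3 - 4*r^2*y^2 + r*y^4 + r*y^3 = (-8*r + y)*(-2*r + y)*(6*r + y)*(r*y + r)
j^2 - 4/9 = (j - 2/3)*(j + 2/3)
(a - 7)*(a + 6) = a^2 - a - 42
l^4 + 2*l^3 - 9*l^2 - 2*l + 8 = (l - 2)*(l - 1)*(l + 1)*(l + 4)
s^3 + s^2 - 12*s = s*(s - 3)*(s + 4)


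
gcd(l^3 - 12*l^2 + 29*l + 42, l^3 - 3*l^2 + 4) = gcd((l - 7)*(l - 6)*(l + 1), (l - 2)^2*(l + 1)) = l + 1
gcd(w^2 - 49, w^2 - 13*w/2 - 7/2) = w - 7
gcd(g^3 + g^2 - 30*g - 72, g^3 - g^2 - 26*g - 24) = g^2 - 2*g - 24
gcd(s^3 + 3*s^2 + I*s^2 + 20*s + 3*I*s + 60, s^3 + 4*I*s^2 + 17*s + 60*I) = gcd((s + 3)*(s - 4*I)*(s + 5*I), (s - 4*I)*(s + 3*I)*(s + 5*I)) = s^2 + I*s + 20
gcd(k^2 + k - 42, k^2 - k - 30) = k - 6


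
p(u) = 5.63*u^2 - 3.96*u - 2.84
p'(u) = 11.26*u - 3.96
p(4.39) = 88.28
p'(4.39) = 45.47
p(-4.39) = 123.05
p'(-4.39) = -53.39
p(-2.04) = 28.67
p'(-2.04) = -26.93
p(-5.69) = 201.97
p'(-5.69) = -68.03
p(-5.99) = 222.89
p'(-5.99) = -71.41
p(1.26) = 1.11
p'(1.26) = 10.23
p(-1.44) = 14.54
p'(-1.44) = -20.17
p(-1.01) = 6.90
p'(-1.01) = -15.33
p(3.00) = 35.95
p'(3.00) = 29.82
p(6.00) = 176.08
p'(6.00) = 63.60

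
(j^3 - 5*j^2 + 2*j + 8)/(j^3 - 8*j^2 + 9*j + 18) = (j^2 - 6*j + 8)/(j^2 - 9*j + 18)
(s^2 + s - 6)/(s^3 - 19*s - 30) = (s - 2)/(s^2 - 3*s - 10)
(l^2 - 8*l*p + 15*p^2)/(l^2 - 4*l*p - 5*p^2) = (l - 3*p)/(l + p)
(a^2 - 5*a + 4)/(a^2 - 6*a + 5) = (a - 4)/(a - 5)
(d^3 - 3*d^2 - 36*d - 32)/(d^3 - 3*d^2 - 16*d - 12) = (d^2 - 4*d - 32)/(d^2 - 4*d - 12)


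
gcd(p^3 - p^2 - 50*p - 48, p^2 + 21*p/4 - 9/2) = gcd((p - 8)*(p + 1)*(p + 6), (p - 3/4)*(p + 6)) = p + 6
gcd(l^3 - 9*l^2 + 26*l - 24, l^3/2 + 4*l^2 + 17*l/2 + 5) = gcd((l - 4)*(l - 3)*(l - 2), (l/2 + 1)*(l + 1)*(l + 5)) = 1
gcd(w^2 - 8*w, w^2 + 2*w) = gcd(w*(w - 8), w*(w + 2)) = w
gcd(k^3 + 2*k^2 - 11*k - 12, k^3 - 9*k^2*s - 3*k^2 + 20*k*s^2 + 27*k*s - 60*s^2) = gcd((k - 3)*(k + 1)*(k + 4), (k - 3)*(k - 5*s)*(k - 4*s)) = k - 3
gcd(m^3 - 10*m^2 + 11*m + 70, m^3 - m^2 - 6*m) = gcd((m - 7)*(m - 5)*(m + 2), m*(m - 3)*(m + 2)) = m + 2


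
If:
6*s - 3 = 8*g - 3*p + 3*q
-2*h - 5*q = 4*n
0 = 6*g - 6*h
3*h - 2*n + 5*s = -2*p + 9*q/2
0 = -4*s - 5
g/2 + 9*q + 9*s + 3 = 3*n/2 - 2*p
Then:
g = -9/112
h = -9/112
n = -1529/11536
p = 19749/5768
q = 797/5768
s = -5/4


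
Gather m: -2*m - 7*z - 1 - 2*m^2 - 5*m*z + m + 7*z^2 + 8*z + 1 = -2*m^2 + m*(-5*z - 1) + 7*z^2 + z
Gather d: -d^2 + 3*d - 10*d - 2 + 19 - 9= -d^2 - 7*d + 8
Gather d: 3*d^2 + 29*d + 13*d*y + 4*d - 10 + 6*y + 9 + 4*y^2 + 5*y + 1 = 3*d^2 + d*(13*y + 33) + 4*y^2 + 11*y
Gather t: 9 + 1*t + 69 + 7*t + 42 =8*t + 120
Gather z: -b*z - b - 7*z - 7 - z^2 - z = -b - z^2 + z*(-b - 8) - 7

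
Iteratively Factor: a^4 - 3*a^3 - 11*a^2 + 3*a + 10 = (a - 5)*(a^3 + 2*a^2 - a - 2) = (a - 5)*(a + 2)*(a^2 - 1) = (a - 5)*(a - 1)*(a + 2)*(a + 1)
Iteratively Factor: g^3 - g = (g + 1)*(g^2 - g) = (g - 1)*(g + 1)*(g)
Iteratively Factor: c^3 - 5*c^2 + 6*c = (c - 2)*(c^2 - 3*c) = c*(c - 2)*(c - 3)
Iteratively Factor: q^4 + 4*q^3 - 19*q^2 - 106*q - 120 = (q + 2)*(q^3 + 2*q^2 - 23*q - 60) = (q + 2)*(q + 4)*(q^2 - 2*q - 15) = (q - 5)*(q + 2)*(q + 4)*(q + 3)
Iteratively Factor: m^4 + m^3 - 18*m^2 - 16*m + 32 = (m + 2)*(m^3 - m^2 - 16*m + 16) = (m - 4)*(m + 2)*(m^2 + 3*m - 4) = (m - 4)*(m + 2)*(m + 4)*(m - 1)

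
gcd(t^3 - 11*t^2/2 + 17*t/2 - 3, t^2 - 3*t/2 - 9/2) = t - 3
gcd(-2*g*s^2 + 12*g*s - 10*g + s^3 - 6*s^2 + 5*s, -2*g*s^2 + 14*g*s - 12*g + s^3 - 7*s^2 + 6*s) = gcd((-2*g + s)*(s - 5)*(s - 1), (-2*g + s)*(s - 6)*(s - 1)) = -2*g*s + 2*g + s^2 - s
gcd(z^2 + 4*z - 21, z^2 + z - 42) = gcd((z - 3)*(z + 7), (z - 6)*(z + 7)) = z + 7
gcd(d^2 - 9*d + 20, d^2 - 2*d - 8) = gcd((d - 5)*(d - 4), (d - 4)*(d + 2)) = d - 4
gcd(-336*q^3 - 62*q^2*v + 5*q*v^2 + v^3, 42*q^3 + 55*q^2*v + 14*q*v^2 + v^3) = 42*q^2 + 13*q*v + v^2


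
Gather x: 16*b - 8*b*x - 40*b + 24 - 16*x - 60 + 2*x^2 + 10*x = -24*b + 2*x^2 + x*(-8*b - 6) - 36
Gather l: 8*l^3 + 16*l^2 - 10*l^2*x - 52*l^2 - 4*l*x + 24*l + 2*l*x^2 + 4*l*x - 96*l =8*l^3 + l^2*(-10*x - 36) + l*(2*x^2 - 72)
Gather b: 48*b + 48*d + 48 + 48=48*b + 48*d + 96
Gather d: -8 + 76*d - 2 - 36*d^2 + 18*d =-36*d^2 + 94*d - 10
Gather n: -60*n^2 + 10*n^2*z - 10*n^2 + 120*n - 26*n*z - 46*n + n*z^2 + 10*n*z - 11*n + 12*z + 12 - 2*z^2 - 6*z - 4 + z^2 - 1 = n^2*(10*z - 70) + n*(z^2 - 16*z + 63) - z^2 + 6*z + 7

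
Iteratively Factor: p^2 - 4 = (p + 2)*(p - 2)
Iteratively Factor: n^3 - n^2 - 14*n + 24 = (n - 3)*(n^2 + 2*n - 8) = (n - 3)*(n + 4)*(n - 2)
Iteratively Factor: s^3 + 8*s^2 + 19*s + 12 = (s + 3)*(s^2 + 5*s + 4) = (s + 1)*(s + 3)*(s + 4)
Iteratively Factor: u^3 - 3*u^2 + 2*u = (u)*(u^2 - 3*u + 2) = u*(u - 1)*(u - 2)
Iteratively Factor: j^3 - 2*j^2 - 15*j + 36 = (j - 3)*(j^2 + j - 12) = (j - 3)*(j + 4)*(j - 3)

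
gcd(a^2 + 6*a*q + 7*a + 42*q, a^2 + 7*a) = a + 7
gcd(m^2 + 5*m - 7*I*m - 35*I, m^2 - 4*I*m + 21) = m - 7*I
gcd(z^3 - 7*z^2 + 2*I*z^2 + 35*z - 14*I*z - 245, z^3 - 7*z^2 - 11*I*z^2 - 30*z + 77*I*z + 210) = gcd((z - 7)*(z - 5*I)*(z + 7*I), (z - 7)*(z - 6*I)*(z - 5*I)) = z^2 + z*(-7 - 5*I) + 35*I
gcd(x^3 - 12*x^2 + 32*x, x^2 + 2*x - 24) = x - 4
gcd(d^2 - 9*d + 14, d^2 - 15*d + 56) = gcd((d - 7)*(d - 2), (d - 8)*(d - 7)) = d - 7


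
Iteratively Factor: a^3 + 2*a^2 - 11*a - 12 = (a + 4)*(a^2 - 2*a - 3) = (a - 3)*(a + 4)*(a + 1)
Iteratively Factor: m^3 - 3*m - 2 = (m + 1)*(m^2 - m - 2) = (m - 2)*(m + 1)*(m + 1)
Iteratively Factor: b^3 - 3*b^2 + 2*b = (b - 2)*(b^2 - b) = b*(b - 2)*(b - 1)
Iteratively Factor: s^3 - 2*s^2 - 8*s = (s + 2)*(s^2 - 4*s) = s*(s + 2)*(s - 4)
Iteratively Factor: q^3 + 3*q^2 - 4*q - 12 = (q - 2)*(q^2 + 5*q + 6) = (q - 2)*(q + 2)*(q + 3)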